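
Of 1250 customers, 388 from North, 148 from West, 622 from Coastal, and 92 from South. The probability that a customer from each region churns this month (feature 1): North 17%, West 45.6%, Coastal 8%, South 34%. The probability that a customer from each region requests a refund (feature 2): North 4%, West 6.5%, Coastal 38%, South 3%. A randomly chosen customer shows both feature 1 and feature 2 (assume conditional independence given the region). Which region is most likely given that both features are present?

Coastal

Unnormalized posteriors (prior × likelihood):
  North: 0.3104 × 0.17 × 0.04 = 0.00211072
  West: 0.1184 × 0.456 × 0.065 = 0.003509376
  Coastal: 0.4976 × 0.08 × 0.38 = 0.01512704
  South: 0.0736 × 0.34 × 0.03 = 0.00075072
Sum = 0.021497856.
Largest term belongs to Coastal, so Coastal is most probable.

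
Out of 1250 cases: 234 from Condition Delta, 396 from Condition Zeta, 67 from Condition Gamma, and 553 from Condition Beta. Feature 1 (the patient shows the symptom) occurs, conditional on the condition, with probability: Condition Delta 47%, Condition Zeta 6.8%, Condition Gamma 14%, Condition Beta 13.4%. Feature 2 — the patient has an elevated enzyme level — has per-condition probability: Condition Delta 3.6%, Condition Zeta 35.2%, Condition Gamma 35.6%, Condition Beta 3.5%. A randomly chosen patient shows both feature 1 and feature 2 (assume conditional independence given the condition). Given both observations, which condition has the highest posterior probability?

Unnormalized posteriors (prior × likelihood):
  Condition Delta: 0.1872 × 0.47 × 0.036 = 0.003167424
  Condition Zeta: 0.3168 × 0.068 × 0.352 = 0.0075829248
  Condition Gamma: 0.0536 × 0.14 × 0.356 = 0.002671424
  Condition Beta: 0.4424 × 0.134 × 0.035 = 0.002074856
Normalizing constant = 0.0154966288.
Largest term belongs to Condition Zeta, so Condition Zeta is most probable.

Condition Zeta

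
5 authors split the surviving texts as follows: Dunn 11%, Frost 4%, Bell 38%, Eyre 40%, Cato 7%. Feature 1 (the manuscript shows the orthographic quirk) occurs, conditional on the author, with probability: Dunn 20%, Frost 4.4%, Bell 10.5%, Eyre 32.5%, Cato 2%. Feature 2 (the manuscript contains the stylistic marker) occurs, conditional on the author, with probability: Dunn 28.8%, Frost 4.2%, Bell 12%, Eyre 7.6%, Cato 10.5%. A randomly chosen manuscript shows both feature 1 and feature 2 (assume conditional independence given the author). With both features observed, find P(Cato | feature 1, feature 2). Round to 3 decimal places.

0.007

Unnormalized posteriors (prior × likelihood):
  Dunn: 0.11 × 0.2 × 0.288 = 0.006336
  Frost: 0.04 × 0.044 × 0.042 = 0.00007392
  Bell: 0.38 × 0.105 × 0.12 = 0.004788
  Eyre: 0.4 × 0.325 × 0.076 = 0.00988
  Cato: 0.07 × 0.02 × 0.105 = 0.000147
Total = 0.02122492.
P(Cato | evidence) = 0.000147 / 0.02122492 ≈ 0.007.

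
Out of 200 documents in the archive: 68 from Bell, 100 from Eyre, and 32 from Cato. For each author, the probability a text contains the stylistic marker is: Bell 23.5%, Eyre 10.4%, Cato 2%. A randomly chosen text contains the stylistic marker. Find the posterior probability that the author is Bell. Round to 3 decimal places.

Unnormalized posteriors (prior × likelihood):
  Bell: 0.34 × 0.235 = 0.0799
  Eyre: 0.5 × 0.104 = 0.052
  Cato: 0.16 × 0.02 = 0.0032
Normalizing constant = 0.1351.
P(Bell | evidence) = 0.0799 / 0.1351 ≈ 0.591.

0.591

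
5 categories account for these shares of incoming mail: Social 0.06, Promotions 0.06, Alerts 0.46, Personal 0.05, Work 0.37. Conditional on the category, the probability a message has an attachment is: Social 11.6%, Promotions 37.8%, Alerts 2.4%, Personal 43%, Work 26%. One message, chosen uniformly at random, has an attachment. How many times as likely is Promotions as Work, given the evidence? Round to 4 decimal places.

0.2358

By Bayes' rule, posterior ∝ prior × likelihood:
  Social: 0.06 × 0.116 = 0.00696
  Promotions: 0.06 × 0.378 = 0.02268
  Alerts: 0.46 × 0.024 = 0.01104
  Personal: 0.05 × 0.43 = 0.0215
  Work: 0.37 × 0.26 = 0.0962
Sum = 0.15838.
The ratio is 0.02268 / 0.0962 (the normalizer cancels) = 0.2358.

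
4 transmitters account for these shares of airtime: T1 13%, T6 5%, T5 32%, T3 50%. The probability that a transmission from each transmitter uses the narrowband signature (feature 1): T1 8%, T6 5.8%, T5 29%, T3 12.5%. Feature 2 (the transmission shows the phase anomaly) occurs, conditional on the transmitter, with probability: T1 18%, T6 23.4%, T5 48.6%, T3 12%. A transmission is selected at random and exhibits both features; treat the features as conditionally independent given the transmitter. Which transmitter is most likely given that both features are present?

By Bayes' rule, posterior ∝ prior × likelihood:
  T1: 0.13 × 0.08 × 0.18 = 0.001872
  T6: 0.05 × 0.058 × 0.234 = 0.0006786
  T5: 0.32 × 0.29 × 0.486 = 0.0451008
  T3: 0.5 × 0.125 × 0.12 = 0.0075
Normalizing constant = 0.0551514.
Largest term belongs to T5, so T5 is most probable.

T5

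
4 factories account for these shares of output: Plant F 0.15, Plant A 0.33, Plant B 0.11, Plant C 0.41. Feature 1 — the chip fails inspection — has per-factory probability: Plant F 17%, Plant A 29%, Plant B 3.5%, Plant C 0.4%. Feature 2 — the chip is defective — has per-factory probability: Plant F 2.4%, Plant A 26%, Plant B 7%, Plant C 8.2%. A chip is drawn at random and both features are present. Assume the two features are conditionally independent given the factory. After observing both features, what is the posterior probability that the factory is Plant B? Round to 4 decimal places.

Compute prior × likelihood for every hypothesis:
  Plant F: 0.15 × 0.17 × 0.024 = 0.000612
  Plant A: 0.33 × 0.29 × 0.26 = 0.024882
  Plant B: 0.11 × 0.035 × 0.07 = 0.0002695
  Plant C: 0.41 × 0.004 × 0.082 = 0.00013448
Normalizing constant = 0.02589798.
P(Plant B | evidence) = 0.0002695 / 0.02589798 ≈ 0.0104.

0.0104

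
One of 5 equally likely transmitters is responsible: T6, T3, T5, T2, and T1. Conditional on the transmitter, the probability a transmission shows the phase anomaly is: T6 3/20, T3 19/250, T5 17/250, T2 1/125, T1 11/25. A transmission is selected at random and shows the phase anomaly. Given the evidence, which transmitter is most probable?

T1

With a uniform prior (1/5 each), posterior ∝ likelihood:
  T6: 0.15
  T3: 0.076
  T5: 0.068
  T2: 0.008
  T1: 0.44
Normalizing constant = 0.742.
Largest term belongs to T1, so T1 is most probable.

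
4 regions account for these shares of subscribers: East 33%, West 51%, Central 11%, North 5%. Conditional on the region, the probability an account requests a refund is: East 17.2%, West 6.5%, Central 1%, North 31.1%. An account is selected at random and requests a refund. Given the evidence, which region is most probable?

East

Prior × likelihood for each hypothesis:
  East: 0.33 × 0.172 = 0.05676
  West: 0.51 × 0.065 = 0.03315
  Central: 0.11 × 0.01 = 0.0011
  North: 0.05 × 0.311 = 0.01555
Normalizing constant = 0.10656.
Largest term belongs to East, so East is most probable.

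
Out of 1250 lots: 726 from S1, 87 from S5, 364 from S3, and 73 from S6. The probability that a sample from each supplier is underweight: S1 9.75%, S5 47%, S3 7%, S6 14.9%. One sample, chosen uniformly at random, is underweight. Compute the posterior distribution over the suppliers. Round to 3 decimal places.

Prior × likelihood for each hypothesis:
  S1: 0.5808 × 0.0975 = 0.056628
  S5: 0.0696 × 0.47 = 0.032712
  S3: 0.2912 × 0.07 = 0.020384
  S6: 0.0584 × 0.149 = 0.0087016
Sum = 0.1184256.
P(S1 | underweight) = 0.056628/0.1184256 ≈ 0.478
P(S5 | underweight) = 0.032712/0.1184256 ≈ 0.276
P(S3 | underweight) = 0.020384/0.1184256 ≈ 0.172
P(S6 | underweight) = 0.0087016/0.1184256 ≈ 0.073

S1 0.478, S5 0.276, S3 0.172, S6 0.073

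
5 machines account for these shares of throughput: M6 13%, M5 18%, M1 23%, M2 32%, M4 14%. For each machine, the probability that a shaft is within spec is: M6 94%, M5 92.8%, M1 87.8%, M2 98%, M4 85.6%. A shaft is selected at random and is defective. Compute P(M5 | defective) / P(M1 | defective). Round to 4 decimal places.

Taking complements, P(defective | each) = M6 0.06, M5 0.072, M1 0.122, M2 0.02, M4 0.144.
By Bayes' rule, posterior ∝ prior × likelihood:
  M6: 0.13 × 0.06 = 0.0078
  M5: 0.18 × 0.072 = 0.01296
  M1: 0.23 × 0.122 = 0.02806
  M2: 0.32 × 0.02 = 0.0064
  M4: 0.14 × 0.144 = 0.02016
Total = 0.07538.
The ratio is 0.01296 / 0.02806 (the normalizer cancels) = 0.4619.

0.4619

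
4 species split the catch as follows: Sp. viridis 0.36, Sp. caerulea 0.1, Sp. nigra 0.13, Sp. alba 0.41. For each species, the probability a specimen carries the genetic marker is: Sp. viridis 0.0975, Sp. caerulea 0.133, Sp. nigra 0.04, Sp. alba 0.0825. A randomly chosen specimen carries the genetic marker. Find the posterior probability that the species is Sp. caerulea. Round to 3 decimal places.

0.152

Unnormalized posteriors (prior × likelihood):
  Sp. viridis: 0.36 × 0.0975 = 0.0351
  Sp. caerulea: 0.1 × 0.133 = 0.0133
  Sp. nigra: 0.13 × 0.04 = 0.0052
  Sp. alba: 0.41 × 0.0825 = 0.033825
Total = 0.087425.
P(Sp. caerulea | evidence) = 0.0133 / 0.087425 ≈ 0.152.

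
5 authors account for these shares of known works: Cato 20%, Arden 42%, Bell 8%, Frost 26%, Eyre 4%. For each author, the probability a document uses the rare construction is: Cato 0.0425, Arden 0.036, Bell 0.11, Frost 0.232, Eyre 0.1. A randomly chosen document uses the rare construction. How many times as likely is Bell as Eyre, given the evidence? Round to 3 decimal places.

2.200

Compute prior × likelihood for every hypothesis:
  Cato: 0.2 × 0.0425 = 0.0085
  Arden: 0.42 × 0.036 = 0.01512
  Bell: 0.08 × 0.11 = 0.0088
  Frost: 0.26 × 0.232 = 0.06032
  Eyre: 0.04 × 0.1 = 0.004
Normalizing constant = 0.09674.
The ratio is 0.0088 / 0.004 (the normalizer cancels) = 2.200.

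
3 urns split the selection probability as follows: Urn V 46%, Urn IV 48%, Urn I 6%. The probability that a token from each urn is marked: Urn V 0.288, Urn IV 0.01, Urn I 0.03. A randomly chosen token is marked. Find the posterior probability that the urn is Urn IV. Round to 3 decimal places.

0.035

Compute prior × likelihood for every hypothesis:
  Urn V: 0.46 × 0.288 = 0.13248
  Urn IV: 0.48 × 0.01 = 0.0048
  Urn I: 0.06 × 0.03 = 0.0018
Normalizing constant = 0.13908.
P(Urn IV | evidence) = 0.0048 / 0.13908 ≈ 0.035.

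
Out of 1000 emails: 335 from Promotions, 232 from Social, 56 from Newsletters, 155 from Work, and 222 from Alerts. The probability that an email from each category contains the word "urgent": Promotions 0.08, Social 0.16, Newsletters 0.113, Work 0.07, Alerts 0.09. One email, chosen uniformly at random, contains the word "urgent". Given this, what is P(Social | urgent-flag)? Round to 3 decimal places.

0.367

Compute prior × likelihood for every hypothesis:
  Promotions: 0.335 × 0.08 = 0.0268
  Social: 0.232 × 0.16 = 0.03712
  Newsletters: 0.056 × 0.113 = 0.006328
  Work: 0.155 × 0.07 = 0.01085
  Alerts: 0.222 × 0.09 = 0.01998
Total = 0.101078.
P(Social | evidence) = 0.03712 / 0.101078 ≈ 0.367.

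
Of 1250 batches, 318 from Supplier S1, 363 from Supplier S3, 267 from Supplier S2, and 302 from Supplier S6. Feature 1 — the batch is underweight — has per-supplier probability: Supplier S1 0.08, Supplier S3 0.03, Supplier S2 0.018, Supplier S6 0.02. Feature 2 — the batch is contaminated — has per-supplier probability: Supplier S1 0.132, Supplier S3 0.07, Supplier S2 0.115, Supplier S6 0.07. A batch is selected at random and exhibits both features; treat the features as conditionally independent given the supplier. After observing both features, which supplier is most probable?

By Bayes' rule, posterior ∝ prior × likelihood:
  Supplier S1: 0.2544 × 0.08 × 0.132 = 0.002686464
  Supplier S3: 0.2904 × 0.03 × 0.07 = 0.00060984
  Supplier S2: 0.2136 × 0.018 × 0.115 = 0.000442152
  Supplier S6: 0.2416 × 0.02 × 0.07 = 0.00033824
Sum = 0.004076696.
Largest term belongs to Supplier S1, so Supplier S1 is most probable.

Supplier S1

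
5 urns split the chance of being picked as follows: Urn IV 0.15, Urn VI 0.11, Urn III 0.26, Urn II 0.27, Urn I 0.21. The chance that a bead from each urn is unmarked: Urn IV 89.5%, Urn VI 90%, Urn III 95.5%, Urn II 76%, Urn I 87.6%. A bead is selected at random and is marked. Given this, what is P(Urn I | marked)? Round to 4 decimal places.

0.2014

Taking complements, P(marked | each) = Urn IV 0.105, Urn VI 0.1, Urn III 0.045, Urn II 0.24, Urn I 0.124.
Prior × likelihood for each hypothesis:
  Urn IV: 0.15 × 0.105 = 0.01575
  Urn VI: 0.11 × 0.1 = 0.011
  Urn III: 0.26 × 0.045 = 0.0117
  Urn II: 0.27 × 0.24 = 0.0648
  Urn I: 0.21 × 0.124 = 0.02604
Normalizing constant = 0.12929.
P(Urn I | evidence) = 0.02604 / 0.12929 ≈ 0.2014.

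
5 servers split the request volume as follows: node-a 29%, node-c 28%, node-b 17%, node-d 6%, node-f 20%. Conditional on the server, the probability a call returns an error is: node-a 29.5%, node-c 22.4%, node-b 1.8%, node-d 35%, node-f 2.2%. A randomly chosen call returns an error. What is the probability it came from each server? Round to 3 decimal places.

node-a 0.484, node-c 0.355, node-b 0.017, node-d 0.119, node-f 0.025

By Bayes' rule, posterior ∝ prior × likelihood:
  node-a: 0.29 × 0.295 = 0.08555
  node-c: 0.28 × 0.224 = 0.06272
  node-b: 0.17 × 0.018 = 0.00306
  node-d: 0.06 × 0.35 = 0.021
  node-f: 0.2 × 0.022 = 0.0044
Normalizing constant = 0.17673.
P(node-a | error) = 0.08555/0.17673 ≈ 0.484
P(node-c | error) = 0.06272/0.17673 ≈ 0.355
P(node-b | error) = 0.00306/0.17673 ≈ 0.017
P(node-d | error) = 0.021/0.17673 ≈ 0.119
P(node-f | error) = 0.0044/0.17673 ≈ 0.025
(Check: 0.484+0.355+0.017+0.119+0.025 = 1.000.)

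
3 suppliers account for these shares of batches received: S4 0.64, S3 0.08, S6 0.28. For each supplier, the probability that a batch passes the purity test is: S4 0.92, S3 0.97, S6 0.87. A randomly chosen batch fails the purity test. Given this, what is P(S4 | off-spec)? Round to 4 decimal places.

Taking complements, P(off-spec | each) = S4 0.08, S3 0.03, S6 0.13.
By Bayes' rule, posterior ∝ prior × likelihood:
  S4: 0.64 × 0.08 = 0.0512
  S3: 0.08 × 0.03 = 0.0024
  S6: 0.28 × 0.13 = 0.0364
Normalizing constant = 0.09.
P(S4 | evidence) = 0.0512 / 0.09 ≈ 0.5689.

0.5689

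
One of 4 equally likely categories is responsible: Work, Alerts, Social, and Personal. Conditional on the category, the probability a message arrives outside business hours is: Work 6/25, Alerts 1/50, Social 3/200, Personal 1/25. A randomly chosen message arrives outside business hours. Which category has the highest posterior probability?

Work

With a uniform prior (1/4 each), posterior ∝ likelihood:
  Work: 0.24
  Alerts: 0.02
  Social: 0.015
  Personal: 0.04
Sum = 0.315.
Largest term belongs to Work, so Work is most probable.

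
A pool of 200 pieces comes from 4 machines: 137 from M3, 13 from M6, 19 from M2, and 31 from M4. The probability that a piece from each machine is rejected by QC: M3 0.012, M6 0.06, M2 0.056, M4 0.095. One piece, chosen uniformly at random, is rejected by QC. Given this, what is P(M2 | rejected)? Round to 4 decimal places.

0.1654

Unnormalized posteriors (prior × likelihood):
  M3: 0.685 × 0.012 = 0.00822
  M6: 0.065 × 0.06 = 0.0039
  M2: 0.095 × 0.056 = 0.00532
  M4: 0.155 × 0.095 = 0.014725
Sum = 0.032165.
P(M2 | evidence) = 0.00532 / 0.032165 ≈ 0.1654.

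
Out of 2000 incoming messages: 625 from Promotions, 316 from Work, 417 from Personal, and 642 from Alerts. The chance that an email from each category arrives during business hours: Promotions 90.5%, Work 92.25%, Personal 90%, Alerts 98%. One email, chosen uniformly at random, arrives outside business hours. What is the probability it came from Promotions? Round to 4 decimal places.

0.4290

Taking complements, P(off-hours | each) = Promotions 0.095, Work 0.0775, Personal 0.1, Alerts 0.02.
Unnormalized posteriors (prior × likelihood):
  Promotions: 0.3125 × 0.095 = 0.0296875
  Work: 0.158 × 0.0775 = 0.012245
  Personal: 0.2085 × 0.1 = 0.02085
  Alerts: 0.321 × 0.02 = 0.00642
Sum = 0.0692025.
P(Promotions | evidence) = 0.0296875 / 0.0692025 ≈ 0.4290.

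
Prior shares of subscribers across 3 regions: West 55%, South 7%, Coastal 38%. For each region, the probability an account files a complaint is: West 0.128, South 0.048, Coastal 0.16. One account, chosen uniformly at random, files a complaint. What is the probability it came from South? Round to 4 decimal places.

Unnormalized posteriors (prior × likelihood):
  West: 0.55 × 0.128 = 0.0704
  South: 0.07 × 0.048 = 0.00336
  Coastal: 0.38 × 0.16 = 0.0608
Sum = 0.13456.
P(South | evidence) = 0.00336 / 0.13456 ≈ 0.0250.

0.0250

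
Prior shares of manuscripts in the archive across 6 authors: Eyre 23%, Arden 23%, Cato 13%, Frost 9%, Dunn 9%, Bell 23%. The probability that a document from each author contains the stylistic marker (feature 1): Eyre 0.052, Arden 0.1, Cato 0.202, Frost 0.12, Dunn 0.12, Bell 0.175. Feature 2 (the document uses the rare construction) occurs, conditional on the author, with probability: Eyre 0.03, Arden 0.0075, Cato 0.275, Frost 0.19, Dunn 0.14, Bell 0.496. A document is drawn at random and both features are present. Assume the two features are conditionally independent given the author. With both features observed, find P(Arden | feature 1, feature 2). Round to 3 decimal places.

0.006

Prior × likelihood for each hypothesis:
  Eyre: 0.23 × 0.052 × 0.03 = 0.0003588
  Arden: 0.23 × 0.1 × 0.0075 = 0.0001725
  Cato: 0.13 × 0.202 × 0.275 = 0.0072215
  Frost: 0.09 × 0.12 × 0.19 = 0.002052
  Dunn: 0.09 × 0.12 × 0.14 = 0.001512
  Bell: 0.23 × 0.175 × 0.496 = 0.019964
Total = 0.0312808.
P(Arden | evidence) = 0.0001725 / 0.0312808 ≈ 0.006.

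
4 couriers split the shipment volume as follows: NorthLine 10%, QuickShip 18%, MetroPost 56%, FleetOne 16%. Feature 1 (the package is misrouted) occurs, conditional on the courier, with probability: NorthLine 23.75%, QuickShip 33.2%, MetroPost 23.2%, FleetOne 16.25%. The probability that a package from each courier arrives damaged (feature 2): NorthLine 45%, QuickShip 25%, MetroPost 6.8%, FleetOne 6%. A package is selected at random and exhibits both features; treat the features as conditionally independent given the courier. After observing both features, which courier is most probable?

Unnormalized posteriors (prior × likelihood):
  NorthLine: 0.1 × 0.2375 × 0.45 = 0.0106875
  QuickShip: 0.18 × 0.332 × 0.25 = 0.01494
  MetroPost: 0.56 × 0.232 × 0.068 = 0.00883456
  FleetOne: 0.16 × 0.1625 × 0.06 = 0.00156
Total = 0.03602206.
Largest term belongs to QuickShip, so QuickShip is most probable.

QuickShip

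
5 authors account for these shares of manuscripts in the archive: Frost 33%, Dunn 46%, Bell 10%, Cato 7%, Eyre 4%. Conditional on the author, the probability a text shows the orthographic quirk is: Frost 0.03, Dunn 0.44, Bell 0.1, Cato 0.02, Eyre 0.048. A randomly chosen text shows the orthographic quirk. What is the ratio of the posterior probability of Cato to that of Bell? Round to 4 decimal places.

0.1400

Unnormalized posteriors (prior × likelihood):
  Frost: 0.33 × 0.03 = 0.0099
  Dunn: 0.46 × 0.44 = 0.2024
  Bell: 0.1 × 0.1 = 0.01
  Cato: 0.07 × 0.02 = 0.0014
  Eyre: 0.04 × 0.048 = 0.00192
Total = 0.22562.
The ratio is 0.0014 / 0.01 (the normalizer cancels) = 0.1400.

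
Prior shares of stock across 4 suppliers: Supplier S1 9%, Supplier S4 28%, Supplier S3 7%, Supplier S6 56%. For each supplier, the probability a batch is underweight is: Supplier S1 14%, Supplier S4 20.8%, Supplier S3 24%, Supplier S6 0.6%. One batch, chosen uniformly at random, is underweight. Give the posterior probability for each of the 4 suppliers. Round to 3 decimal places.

By Bayes' rule, posterior ∝ prior × likelihood:
  Supplier S1: 0.09 × 0.14 = 0.0126
  Supplier S4: 0.28 × 0.208 = 0.05824
  Supplier S3: 0.07 × 0.24 = 0.0168
  Supplier S6: 0.56 × 0.006 = 0.00336
Normalizing constant = 0.091.
P(Supplier S1 | underweight) = 0.0126/0.091 ≈ 0.138
P(Supplier S4 | underweight) = 0.05824/0.091 ≈ 0.640
P(Supplier S3 | underweight) = 0.0168/0.091 ≈ 0.185
P(Supplier S6 | underweight) = 0.00336/0.091 ≈ 0.037

Supplier S1 0.138, Supplier S4 0.640, Supplier S3 0.185, Supplier S6 0.037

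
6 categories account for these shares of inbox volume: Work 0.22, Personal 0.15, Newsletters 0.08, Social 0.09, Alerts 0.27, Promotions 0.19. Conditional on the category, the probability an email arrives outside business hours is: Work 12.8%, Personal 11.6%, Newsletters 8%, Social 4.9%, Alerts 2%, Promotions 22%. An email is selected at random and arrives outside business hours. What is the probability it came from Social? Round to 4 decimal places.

0.0426

Prior × likelihood for each hypothesis:
  Work: 0.22 × 0.128 = 0.02816
  Personal: 0.15 × 0.116 = 0.0174
  Newsletters: 0.08 × 0.08 = 0.0064
  Social: 0.09 × 0.049 = 0.00441
  Alerts: 0.27 × 0.02 = 0.0054
  Promotions: 0.19 × 0.22 = 0.0418
Total = 0.10357.
P(Social | evidence) = 0.00441 / 0.10357 ≈ 0.0426.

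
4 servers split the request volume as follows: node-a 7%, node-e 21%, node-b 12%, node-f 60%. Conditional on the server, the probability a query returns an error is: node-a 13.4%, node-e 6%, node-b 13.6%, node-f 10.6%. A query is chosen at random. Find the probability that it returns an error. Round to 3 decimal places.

Prior × likelihood for each hypothesis:
  node-a: 0.07 × 0.134 = 0.00938
  node-e: 0.21 × 0.06 = 0.0126
  node-b: 0.12 × 0.136 = 0.01632
  node-f: 0.6 × 0.106 = 0.0636
P(error) = 0.00938 + 0.0126 + 0.01632 + 0.0636 = 0.1019 → 0.102.

0.102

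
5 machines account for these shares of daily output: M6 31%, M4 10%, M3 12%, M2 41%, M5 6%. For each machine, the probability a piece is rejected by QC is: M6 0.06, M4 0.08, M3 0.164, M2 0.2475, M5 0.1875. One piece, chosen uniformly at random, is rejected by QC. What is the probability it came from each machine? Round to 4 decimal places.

Prior × likelihood for each hypothesis:
  M6: 0.31 × 0.06 = 0.0186
  M4: 0.1 × 0.08 = 0.008
  M3: 0.12 × 0.164 = 0.01968
  M2: 0.41 × 0.2475 = 0.101475
  M5: 0.06 × 0.1875 = 0.01125
Sum = 0.159005.
P(M6 | rejected) = 0.0186/0.159005 ≈ 0.1170
P(M4 | rejected) = 0.008/0.159005 ≈ 0.0503
P(M3 | rejected) = 0.01968/0.159005 ≈ 0.1238
P(M2 | rejected) = 0.101475/0.159005 ≈ 0.6382
P(M5 | rejected) = 0.01125/0.159005 ≈ 0.0708

M6 0.1170, M4 0.0503, M3 0.1238, M2 0.6382, M5 0.0708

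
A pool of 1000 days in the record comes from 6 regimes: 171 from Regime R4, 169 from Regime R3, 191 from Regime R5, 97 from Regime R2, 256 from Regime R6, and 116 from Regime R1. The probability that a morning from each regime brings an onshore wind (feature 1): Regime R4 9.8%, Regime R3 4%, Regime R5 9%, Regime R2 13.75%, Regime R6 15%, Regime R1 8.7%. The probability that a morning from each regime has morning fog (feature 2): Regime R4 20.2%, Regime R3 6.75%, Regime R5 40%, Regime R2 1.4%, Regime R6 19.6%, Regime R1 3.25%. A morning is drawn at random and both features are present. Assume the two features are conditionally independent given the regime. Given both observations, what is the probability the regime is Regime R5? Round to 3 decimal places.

Compute prior × likelihood for every hypothesis:
  Regime R4: 0.171 × 0.098 × 0.202 = 0.003385116
  Regime R3: 0.169 × 0.04 × 0.0675 = 0.0004563
  Regime R5: 0.191 × 0.09 × 0.4 = 0.006876
  Regime R2: 0.097 × 0.1375 × 0.014 = 0.000186725
  Regime R6: 0.256 × 0.15 × 0.196 = 0.0075264
  Regime R1: 0.116 × 0.087 × 0.0325 = 0.00032799
Sum = 0.018758531.
P(Regime R5 | evidence) = 0.006876 / 0.018758531 ≈ 0.367.

0.367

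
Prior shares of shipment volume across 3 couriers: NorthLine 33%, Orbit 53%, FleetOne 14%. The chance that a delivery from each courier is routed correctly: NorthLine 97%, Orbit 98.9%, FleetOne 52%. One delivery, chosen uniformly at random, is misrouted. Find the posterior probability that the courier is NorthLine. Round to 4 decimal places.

0.1194

Taking complements, P(misrouted | each) = NorthLine 0.03, Orbit 0.011, FleetOne 0.48.
Prior × likelihood for each hypothesis:
  NorthLine: 0.33 × 0.03 = 0.0099
  Orbit: 0.53 × 0.011 = 0.00583
  FleetOne: 0.14 × 0.48 = 0.0672
Sum = 0.08293.
P(NorthLine | evidence) = 0.0099 / 0.08293 ≈ 0.1194.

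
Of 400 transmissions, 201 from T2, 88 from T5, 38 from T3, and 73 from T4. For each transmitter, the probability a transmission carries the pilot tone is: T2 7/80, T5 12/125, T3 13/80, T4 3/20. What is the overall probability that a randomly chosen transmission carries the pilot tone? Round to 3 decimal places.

Prior × likelihood for each hypothesis:
  T2: 0.5025 × 0.0875 = 0.04396875
  T5: 0.22 × 0.096 = 0.02112
  T3: 0.095 × 0.1625 = 0.0154375
  T4: 0.1825 × 0.15 = 0.027375
P(pilot) = 0.04396875 + 0.02112 + 0.0154375 + 0.027375 = 0.10790125 → 0.108.

0.108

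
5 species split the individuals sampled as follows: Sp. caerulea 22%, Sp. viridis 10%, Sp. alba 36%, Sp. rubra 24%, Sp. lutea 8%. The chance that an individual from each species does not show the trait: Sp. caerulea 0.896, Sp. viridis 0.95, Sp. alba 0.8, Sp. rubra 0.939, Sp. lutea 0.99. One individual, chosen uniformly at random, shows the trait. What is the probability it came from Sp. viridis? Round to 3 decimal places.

0.043

Taking complements, P(trait | each) = Sp. caerulea 0.104, Sp. viridis 0.05, Sp. alba 0.2, Sp. rubra 0.061, Sp. lutea 0.01.
Compute prior × likelihood for every hypothesis:
  Sp. caerulea: 0.22 × 0.104 = 0.02288
  Sp. viridis: 0.1 × 0.05 = 0.005
  Sp. alba: 0.36 × 0.2 = 0.072
  Sp. rubra: 0.24 × 0.061 = 0.01464
  Sp. lutea: 0.08 × 0.01 = 0.0008
Total = 0.11532.
P(Sp. viridis | evidence) = 0.005 / 0.11532 ≈ 0.043.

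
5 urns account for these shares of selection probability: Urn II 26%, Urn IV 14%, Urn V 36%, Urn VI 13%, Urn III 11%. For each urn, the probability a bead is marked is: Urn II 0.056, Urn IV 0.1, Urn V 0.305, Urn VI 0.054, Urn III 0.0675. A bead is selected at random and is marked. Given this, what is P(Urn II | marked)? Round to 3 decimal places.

0.095

By Bayes' rule, posterior ∝ prior × likelihood:
  Urn II: 0.26 × 0.056 = 0.01456
  Urn IV: 0.14 × 0.1 = 0.014
  Urn V: 0.36 × 0.305 = 0.1098
  Urn VI: 0.13 × 0.054 = 0.00702
  Urn III: 0.11 × 0.0675 = 0.007425
Normalizing constant = 0.152805.
P(Urn II | evidence) = 0.01456 / 0.152805 ≈ 0.095.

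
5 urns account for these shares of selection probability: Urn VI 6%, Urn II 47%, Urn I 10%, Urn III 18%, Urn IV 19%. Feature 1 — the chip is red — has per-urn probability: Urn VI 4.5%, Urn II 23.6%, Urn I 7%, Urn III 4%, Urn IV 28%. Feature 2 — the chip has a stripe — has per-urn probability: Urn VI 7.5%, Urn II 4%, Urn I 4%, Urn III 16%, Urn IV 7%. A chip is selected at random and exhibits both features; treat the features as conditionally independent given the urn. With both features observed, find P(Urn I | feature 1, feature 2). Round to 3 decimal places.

0.029

Unnormalized posteriors (prior × likelihood):
  Urn VI: 0.06 × 0.045 × 0.075 = 0.0002025
  Urn II: 0.47 × 0.236 × 0.04 = 0.0044368
  Urn I: 0.1 × 0.07 × 0.04 = 0.00028
  Urn III: 0.18 × 0.04 × 0.16 = 0.001152
  Urn IV: 0.19 × 0.28 × 0.07 = 0.003724
Sum = 0.0097953.
P(Urn I | evidence) = 0.00028 / 0.0097953 ≈ 0.029.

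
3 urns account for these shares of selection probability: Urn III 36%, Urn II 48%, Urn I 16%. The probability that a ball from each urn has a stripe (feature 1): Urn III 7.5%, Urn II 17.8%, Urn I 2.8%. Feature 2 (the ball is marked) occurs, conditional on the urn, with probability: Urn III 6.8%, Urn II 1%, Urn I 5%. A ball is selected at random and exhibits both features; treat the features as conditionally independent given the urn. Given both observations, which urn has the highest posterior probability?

Urn III

Compute prior × likelihood for every hypothesis:
  Urn III: 0.36 × 0.075 × 0.068 = 0.001836
  Urn II: 0.48 × 0.178 × 0.01 = 0.0008544
  Urn I: 0.16 × 0.028 × 0.05 = 0.000224
Normalizing constant = 0.0029144.
Largest term belongs to Urn III, so Urn III is most probable.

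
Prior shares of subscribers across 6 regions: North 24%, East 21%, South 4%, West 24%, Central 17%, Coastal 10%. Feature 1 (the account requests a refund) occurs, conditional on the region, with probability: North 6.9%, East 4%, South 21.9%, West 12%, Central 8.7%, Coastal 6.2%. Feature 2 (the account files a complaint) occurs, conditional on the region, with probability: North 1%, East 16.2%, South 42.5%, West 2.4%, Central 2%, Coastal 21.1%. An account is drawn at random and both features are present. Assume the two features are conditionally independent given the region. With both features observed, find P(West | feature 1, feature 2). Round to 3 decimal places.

By Bayes' rule, posterior ∝ prior × likelihood:
  North: 0.24 × 0.069 × 0.01 = 0.0001656
  East: 0.21 × 0.04 × 0.162 = 0.0013608
  South: 0.04 × 0.219 × 0.425 = 0.003723
  West: 0.24 × 0.12 × 0.024 = 0.0006912
  Central: 0.17 × 0.087 × 0.02 = 0.0002958
  Coastal: 0.1 × 0.062 × 0.211 = 0.0013082
Total = 0.0075446.
P(West | evidence) = 0.0006912 / 0.0075446 ≈ 0.092.

0.092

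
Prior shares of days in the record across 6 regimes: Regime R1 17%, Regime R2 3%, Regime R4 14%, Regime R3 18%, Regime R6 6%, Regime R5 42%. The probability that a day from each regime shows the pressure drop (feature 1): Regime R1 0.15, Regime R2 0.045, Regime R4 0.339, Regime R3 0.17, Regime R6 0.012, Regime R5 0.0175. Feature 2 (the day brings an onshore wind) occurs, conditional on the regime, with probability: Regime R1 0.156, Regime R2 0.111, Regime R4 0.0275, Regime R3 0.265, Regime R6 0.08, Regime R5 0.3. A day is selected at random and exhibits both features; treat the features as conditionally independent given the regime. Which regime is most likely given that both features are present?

Regime R3

Prior × likelihood for each hypothesis:
  Regime R1: 0.17 × 0.15 × 0.156 = 0.003978
  Regime R2: 0.03 × 0.045 × 0.111 = 0.00014985
  Regime R4: 0.14 × 0.339 × 0.0275 = 0.00130515
  Regime R3: 0.18 × 0.17 × 0.265 = 0.008109
  Regime R6: 0.06 × 0.012 × 0.08 = 0.0000576
  Regime R5: 0.42 × 0.0175 × 0.3 = 0.002205
Total = 0.0158046.
Largest term belongs to Regime R3, so Regime R3 is most probable.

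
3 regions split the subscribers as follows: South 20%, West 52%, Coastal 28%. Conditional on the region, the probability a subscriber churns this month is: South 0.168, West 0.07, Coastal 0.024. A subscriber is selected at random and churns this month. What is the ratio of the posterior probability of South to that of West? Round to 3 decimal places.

By Bayes' rule, posterior ∝ prior × likelihood:
  South: 0.2 × 0.168 = 0.0336
  West: 0.52 × 0.07 = 0.0364
  Coastal: 0.28 × 0.024 = 0.00672
Normalizing constant = 0.07672.
The ratio is 0.0336 / 0.0364 (the normalizer cancels) = 0.923.

0.923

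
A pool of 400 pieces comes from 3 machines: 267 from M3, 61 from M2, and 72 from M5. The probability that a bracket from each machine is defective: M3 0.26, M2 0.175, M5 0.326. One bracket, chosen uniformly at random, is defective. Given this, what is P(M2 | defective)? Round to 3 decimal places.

Unnormalized posteriors (prior × likelihood):
  M3: 0.6675 × 0.26 = 0.17355
  M2: 0.1525 × 0.175 = 0.0266875
  M5: 0.18 × 0.326 = 0.05868
Normalizing constant = 0.2589175.
P(M2 | evidence) = 0.0266875 / 0.2589175 ≈ 0.103.

0.103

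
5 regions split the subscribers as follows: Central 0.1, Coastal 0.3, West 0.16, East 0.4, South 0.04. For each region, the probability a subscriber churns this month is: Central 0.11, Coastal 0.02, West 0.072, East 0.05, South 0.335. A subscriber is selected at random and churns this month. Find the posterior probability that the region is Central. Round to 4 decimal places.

Compute prior × likelihood for every hypothesis:
  Central: 0.1 × 0.11 = 0.011
  Coastal: 0.3 × 0.02 = 0.006
  West: 0.16 × 0.072 = 0.01152
  East: 0.4 × 0.05 = 0.02
  South: 0.04 × 0.335 = 0.0134
Total = 0.06192.
P(Central | evidence) = 0.011 / 0.06192 ≈ 0.1776.

0.1776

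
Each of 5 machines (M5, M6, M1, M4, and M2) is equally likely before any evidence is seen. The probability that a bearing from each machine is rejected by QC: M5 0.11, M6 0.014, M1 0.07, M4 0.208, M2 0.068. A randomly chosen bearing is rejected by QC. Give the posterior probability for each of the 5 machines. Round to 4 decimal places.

Since the prior is uniform, the posterior is proportional to the likelihood:
  M5: 0.11
  M6: 0.014
  M1: 0.07
  M4: 0.208
  M2: 0.068
Total = 0.47.
P(M5 | rejected) = 0.11/0.47 ≈ 0.2340
P(M6 | rejected) = 0.014/0.47 ≈ 0.0298
P(M1 | rejected) = 0.07/0.47 ≈ 0.1489
P(M4 | rejected) = 0.208/0.47 ≈ 0.4426
P(M2 | rejected) = 0.068/0.47 ≈ 0.1447

M5 0.2340, M6 0.0298, M1 0.1489, M4 0.4426, M2 0.1447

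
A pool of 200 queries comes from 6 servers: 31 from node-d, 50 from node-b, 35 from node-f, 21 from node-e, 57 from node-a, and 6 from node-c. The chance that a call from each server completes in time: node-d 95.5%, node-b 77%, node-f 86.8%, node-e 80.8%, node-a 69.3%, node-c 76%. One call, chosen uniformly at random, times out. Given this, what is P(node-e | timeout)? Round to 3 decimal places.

Taking complements, P(timeout | each) = node-d 0.045, node-b 0.23, node-f 0.132, node-e 0.192, node-a 0.307, node-c 0.24.
Unnormalized posteriors (prior × likelihood):
  node-d: 0.155 × 0.045 = 0.006975
  node-b: 0.25 × 0.23 = 0.0575
  node-f: 0.175 × 0.132 = 0.0231
  node-e: 0.105 × 0.192 = 0.02016
  node-a: 0.285 × 0.307 = 0.087495
  node-c: 0.03 × 0.24 = 0.0072
Sum = 0.20243.
P(node-e | evidence) = 0.02016 / 0.20243 ≈ 0.100.

0.100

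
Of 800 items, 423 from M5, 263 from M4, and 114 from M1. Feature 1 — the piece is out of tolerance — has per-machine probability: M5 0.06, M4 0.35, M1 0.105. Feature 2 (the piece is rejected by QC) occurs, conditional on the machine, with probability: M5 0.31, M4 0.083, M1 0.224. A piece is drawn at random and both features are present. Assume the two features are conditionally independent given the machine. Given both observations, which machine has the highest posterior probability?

Unnormalized posteriors (prior × likelihood):
  M5: 0.52875 × 0.06 × 0.31 = 0.00983475
  M4: 0.32875 × 0.35 × 0.083 = 0.0095501875
  M1: 0.1425 × 0.105 × 0.224 = 0.0033516
Total = 0.0227365375.
Largest term belongs to M5, so M5 is most probable.

M5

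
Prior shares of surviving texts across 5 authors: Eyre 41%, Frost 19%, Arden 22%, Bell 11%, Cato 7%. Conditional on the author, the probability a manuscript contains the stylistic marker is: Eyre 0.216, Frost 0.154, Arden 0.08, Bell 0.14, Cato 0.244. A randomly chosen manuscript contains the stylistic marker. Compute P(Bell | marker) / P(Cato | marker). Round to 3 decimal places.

Compute prior × likelihood for every hypothesis:
  Eyre: 0.41 × 0.216 = 0.08856
  Frost: 0.19 × 0.154 = 0.02926
  Arden: 0.22 × 0.08 = 0.0176
  Bell: 0.11 × 0.14 = 0.0154
  Cato: 0.07 × 0.244 = 0.01708
Total = 0.1679.
The ratio is 0.0154 / 0.01708 (the normalizer cancels) = 0.902.

0.902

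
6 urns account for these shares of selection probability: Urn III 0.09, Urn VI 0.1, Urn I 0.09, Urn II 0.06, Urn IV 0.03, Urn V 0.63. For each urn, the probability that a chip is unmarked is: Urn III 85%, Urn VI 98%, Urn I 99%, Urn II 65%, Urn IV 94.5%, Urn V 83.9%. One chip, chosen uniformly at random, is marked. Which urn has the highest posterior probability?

Taking complements, P(marked | each) = Urn III 0.15, Urn VI 0.02, Urn I 0.01, Urn II 0.35, Urn IV 0.055, Urn V 0.161.
Unnormalized posteriors (prior × likelihood):
  Urn III: 0.09 × 0.15 = 0.0135
  Urn VI: 0.1 × 0.02 = 0.002
  Urn I: 0.09 × 0.01 = 0.0009
  Urn II: 0.06 × 0.35 = 0.021
  Urn IV: 0.03 × 0.055 = 0.00165
  Urn V: 0.63 × 0.161 = 0.10143
Total = 0.14048.
Largest term belongs to Urn V, so Urn V is most probable.

Urn V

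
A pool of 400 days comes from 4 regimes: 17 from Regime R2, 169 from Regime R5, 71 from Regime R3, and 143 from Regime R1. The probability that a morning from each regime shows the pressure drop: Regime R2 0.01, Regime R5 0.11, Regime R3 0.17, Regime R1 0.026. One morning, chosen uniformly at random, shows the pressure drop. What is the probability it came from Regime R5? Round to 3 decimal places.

By Bayes' rule, posterior ∝ prior × likelihood:
  Regime R2: 0.0425 × 0.01 = 0.000425
  Regime R5: 0.4225 × 0.11 = 0.046475
  Regime R3: 0.1775 × 0.17 = 0.030175
  Regime R1: 0.3575 × 0.026 = 0.009295
Sum = 0.08637.
P(Regime R5 | evidence) = 0.046475 / 0.08637 ≈ 0.538.

0.538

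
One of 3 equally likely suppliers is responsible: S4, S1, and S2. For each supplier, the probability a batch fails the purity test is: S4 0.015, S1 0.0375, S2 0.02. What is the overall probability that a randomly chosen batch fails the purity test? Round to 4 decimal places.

Since the prior is uniform, the posterior is proportional to the likelihood:
  S4: 0.015
  S1: 0.0375
  S2: 0.02
P(off-spec) = (1/3) × (0.015 + 0.0375 + 0.02) = 0.0725/3 ≈ 0.0242.

0.0242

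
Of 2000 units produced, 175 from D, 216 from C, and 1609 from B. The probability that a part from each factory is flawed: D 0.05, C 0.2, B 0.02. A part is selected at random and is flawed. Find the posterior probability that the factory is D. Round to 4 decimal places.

Compute prior × likelihood for every hypothesis:
  D: 0.0875 × 0.05 = 0.004375
  C: 0.108 × 0.2 = 0.0216
  B: 0.8045 × 0.02 = 0.01609
Normalizing constant = 0.042065.
P(D | evidence) = 0.004375 / 0.042065 ≈ 0.1040.

0.1040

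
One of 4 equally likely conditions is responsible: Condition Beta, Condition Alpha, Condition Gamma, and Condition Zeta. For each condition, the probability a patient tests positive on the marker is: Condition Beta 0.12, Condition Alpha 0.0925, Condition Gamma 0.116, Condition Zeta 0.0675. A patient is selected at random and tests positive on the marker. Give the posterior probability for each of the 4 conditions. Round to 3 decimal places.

Since the prior is uniform, the posterior is proportional to the likelihood:
  Condition Beta: 0.12
  Condition Alpha: 0.0925
  Condition Gamma: 0.116
  Condition Zeta: 0.0675
Sum = 0.396.
P(Condition Beta | marker-positive) = 0.12/0.396 ≈ 0.303
P(Condition Alpha | marker-positive) = 0.0925/0.396 ≈ 0.234
P(Condition Gamma | marker-positive) = 0.116/0.396 ≈ 0.293
P(Condition Zeta | marker-positive) = 0.0675/0.396 ≈ 0.170
(Check: 0.303+0.234+0.293+0.170 = 1.000.)

Condition Beta 0.303, Condition Alpha 0.234, Condition Gamma 0.293, Condition Zeta 0.170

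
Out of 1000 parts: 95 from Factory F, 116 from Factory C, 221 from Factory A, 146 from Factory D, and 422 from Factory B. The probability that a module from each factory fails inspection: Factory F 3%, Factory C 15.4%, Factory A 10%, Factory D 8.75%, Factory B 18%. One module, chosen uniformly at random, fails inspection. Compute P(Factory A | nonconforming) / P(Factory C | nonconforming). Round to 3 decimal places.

Compute prior × likelihood for every hypothesis:
  Factory F: 0.095 × 0.03 = 0.00285
  Factory C: 0.116 × 0.154 = 0.017864
  Factory A: 0.221 × 0.1 = 0.0221
  Factory D: 0.146 × 0.0875 = 0.012775
  Factory B: 0.422 × 0.18 = 0.07596
Total = 0.131549.
The ratio is 0.0221 / 0.017864 (the normalizer cancels) = 1.237.

1.237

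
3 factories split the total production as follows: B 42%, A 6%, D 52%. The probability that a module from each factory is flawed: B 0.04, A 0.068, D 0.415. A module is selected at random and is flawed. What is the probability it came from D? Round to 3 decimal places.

0.912

Prior × likelihood for each hypothesis:
  B: 0.42 × 0.04 = 0.0168
  A: 0.06 × 0.068 = 0.00408
  D: 0.52 × 0.415 = 0.2158
Normalizing constant = 0.23668.
P(D | evidence) = 0.2158 / 0.23668 ≈ 0.912.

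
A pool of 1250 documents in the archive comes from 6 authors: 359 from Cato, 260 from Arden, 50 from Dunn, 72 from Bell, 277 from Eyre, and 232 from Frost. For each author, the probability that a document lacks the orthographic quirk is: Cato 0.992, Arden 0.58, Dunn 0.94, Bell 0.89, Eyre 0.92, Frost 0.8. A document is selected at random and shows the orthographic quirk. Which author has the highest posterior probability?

Arden

Taking complements, P(quirk | each) = Cato 0.008, Arden 0.42, Dunn 0.06, Bell 0.11, Eyre 0.08, Frost 0.2.
By Bayes' rule, posterior ∝ prior × likelihood:
  Cato: 0.2872 × 0.008 = 0.0022976
  Arden: 0.208 × 0.42 = 0.08736
  Dunn: 0.04 × 0.06 = 0.0024
  Bell: 0.0576 × 0.11 = 0.006336
  Eyre: 0.2216 × 0.08 = 0.017728
  Frost: 0.1856 × 0.2 = 0.03712
Normalizing constant = 0.1532416.
Largest term belongs to Arden, so Arden is most probable.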